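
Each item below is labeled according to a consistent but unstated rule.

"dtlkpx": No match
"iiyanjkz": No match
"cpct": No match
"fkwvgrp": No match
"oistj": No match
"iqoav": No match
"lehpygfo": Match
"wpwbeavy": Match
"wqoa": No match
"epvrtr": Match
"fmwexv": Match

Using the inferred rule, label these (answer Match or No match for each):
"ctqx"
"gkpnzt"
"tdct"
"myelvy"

No match, No match, No match, Match

All 'Match' examples share one property — contains 'e' — and every 'No match' example lacks it.
No match: "ctqx", since no 'e'. No match: "gkpnzt", since no 'e'. No match: "tdct", since no 'e'. Match: "myelvy", since has 'e'.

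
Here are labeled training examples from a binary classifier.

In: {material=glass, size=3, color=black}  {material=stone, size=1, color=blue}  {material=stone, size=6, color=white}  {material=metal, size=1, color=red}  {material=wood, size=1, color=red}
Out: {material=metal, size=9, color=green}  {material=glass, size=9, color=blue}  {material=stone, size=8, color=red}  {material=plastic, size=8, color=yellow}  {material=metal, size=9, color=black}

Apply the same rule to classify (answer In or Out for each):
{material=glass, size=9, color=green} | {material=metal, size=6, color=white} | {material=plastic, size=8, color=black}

Out, In, Out

The pattern is that an item is 'In' exactly when: size ≤ 6.
{material=glass, size=9, color=green}: Out (size = 9).
{material=metal, size=6, color=white}: In (size = 6).
{material=plastic, size=8, color=black}: Out (size = 8).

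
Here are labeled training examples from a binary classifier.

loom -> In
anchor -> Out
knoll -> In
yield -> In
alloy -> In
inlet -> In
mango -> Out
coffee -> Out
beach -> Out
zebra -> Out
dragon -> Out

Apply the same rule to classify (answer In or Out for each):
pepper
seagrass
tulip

The classifier is using: contains 'l'.

Out, Out, In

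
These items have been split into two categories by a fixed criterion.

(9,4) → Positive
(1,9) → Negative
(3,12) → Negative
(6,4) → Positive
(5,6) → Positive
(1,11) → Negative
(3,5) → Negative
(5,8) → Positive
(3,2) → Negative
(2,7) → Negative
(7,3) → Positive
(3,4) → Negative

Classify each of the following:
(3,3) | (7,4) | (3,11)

Negative, Positive, Negative

The classifier is using: first ≥ 4.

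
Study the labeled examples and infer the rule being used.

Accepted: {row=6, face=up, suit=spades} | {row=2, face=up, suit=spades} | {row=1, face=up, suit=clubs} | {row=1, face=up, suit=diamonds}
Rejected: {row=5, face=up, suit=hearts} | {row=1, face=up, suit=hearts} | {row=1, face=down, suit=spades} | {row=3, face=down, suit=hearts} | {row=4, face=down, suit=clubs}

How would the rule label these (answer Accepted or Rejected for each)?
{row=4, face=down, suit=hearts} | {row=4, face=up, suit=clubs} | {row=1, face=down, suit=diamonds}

Rejected, Accepted, Rejected

The common property of the 'Accepted' items is: face is up AND suit is not hearts. No 'Rejected' item has it.
{row=4, face=down, suit=hearts}: Rejected (face is down, suit is hearts).
{row=4, face=up, suit=clubs}: Accepted (face is up, suit is clubs).
{row=1, face=down, suit=diamonds}: Rejected (face is down, suit is diamonds).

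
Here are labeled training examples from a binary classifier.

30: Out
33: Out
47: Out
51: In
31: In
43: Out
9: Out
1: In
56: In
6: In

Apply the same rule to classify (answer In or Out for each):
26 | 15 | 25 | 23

The classifier is using: ≡ 1 (mod 5).

In, Out, Out, Out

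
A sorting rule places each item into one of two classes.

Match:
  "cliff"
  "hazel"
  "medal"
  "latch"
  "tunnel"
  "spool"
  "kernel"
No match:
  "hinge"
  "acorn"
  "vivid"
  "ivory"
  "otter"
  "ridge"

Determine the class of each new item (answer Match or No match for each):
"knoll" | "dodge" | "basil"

Match, No match, Match

The pattern is that an item is 'Match' exactly when: contains 'l'.
"knoll": has 'l' — fits, so Match.
"dodge": no 'l' — fails this test, so No match.
"basil": has 'l' — fits, so Match.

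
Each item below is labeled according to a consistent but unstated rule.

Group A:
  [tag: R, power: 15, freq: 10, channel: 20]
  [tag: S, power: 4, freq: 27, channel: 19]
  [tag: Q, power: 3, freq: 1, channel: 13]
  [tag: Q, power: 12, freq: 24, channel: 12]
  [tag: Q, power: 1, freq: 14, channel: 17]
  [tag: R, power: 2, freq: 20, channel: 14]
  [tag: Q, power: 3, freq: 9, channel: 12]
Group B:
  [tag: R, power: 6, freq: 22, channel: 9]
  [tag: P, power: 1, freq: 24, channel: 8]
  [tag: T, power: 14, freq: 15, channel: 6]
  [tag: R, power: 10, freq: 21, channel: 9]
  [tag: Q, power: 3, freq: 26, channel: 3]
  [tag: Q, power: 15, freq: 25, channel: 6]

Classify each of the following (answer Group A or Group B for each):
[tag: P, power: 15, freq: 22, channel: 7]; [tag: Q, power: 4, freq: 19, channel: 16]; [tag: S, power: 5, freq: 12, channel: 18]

Group B, Group A, Group A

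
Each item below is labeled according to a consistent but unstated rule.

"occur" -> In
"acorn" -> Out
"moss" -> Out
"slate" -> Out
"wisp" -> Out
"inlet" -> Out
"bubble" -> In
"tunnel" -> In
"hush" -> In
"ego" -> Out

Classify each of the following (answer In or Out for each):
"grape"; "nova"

Out, Out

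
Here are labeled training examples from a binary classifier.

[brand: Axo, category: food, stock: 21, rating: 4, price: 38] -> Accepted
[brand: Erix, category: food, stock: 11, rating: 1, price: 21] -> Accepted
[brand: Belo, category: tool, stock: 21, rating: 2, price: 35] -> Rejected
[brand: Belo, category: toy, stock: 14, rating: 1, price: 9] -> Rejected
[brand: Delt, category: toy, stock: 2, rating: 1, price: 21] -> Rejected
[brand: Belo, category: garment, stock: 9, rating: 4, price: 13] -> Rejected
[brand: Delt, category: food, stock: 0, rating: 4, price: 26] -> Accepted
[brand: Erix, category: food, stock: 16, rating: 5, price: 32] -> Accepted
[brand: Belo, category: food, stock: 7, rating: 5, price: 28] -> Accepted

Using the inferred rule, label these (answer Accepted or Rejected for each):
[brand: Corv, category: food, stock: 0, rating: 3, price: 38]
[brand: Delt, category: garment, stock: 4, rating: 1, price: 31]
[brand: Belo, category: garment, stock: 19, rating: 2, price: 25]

Accepted, Rejected, Rejected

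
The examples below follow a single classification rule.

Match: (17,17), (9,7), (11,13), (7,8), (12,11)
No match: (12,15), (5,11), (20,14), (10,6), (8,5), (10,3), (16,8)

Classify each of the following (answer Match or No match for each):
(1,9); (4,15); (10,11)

No match, No match, Match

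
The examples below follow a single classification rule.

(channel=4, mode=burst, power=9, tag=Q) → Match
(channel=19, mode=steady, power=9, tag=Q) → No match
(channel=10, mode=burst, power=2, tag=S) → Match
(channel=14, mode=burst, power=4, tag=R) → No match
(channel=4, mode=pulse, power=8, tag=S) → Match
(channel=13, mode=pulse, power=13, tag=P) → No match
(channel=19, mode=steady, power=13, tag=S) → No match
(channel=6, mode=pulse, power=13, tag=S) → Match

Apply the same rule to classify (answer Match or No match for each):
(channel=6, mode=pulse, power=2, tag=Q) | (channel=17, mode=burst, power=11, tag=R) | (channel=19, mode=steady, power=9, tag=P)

All 'Match' examples share one property — channel ≤ 10 — and every 'No match' example lacks it.
(channel=6, mode=pulse, power=2, tag=Q) → channel = 6 → Match. (channel=17, mode=burst, power=11, tag=R) → channel = 17 → No match. (channel=19, mode=steady, power=9, tag=P) → channel = 19 → No match.

Match, No match, No match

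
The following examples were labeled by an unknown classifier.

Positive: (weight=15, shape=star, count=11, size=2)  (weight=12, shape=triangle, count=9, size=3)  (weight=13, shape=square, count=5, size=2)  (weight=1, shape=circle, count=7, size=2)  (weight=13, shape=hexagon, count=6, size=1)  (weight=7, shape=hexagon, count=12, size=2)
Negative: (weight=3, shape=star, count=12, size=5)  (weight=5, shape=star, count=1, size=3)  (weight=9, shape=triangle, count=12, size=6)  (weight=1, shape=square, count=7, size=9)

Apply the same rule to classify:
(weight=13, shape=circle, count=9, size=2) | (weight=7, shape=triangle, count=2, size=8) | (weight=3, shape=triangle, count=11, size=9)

The distinguishing property — size ≤ 3 AND count ≥ 5 — holds for all the 'Positive' cases and none of the 'Negative' cases.

Positive, Negative, Negative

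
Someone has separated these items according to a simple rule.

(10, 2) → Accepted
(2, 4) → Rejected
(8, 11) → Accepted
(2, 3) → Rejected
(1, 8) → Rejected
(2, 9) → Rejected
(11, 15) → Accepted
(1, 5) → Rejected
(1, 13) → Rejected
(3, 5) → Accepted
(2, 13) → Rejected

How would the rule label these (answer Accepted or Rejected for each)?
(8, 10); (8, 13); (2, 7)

Accepted, Accepted, Rejected

The common property of the 'Accepted' items is: first ≥ 3. No 'Rejected' item has it.
(8, 10) → first 8 → Accepted. (8, 13) → first 8 → Accepted. (2, 7) → first 2 → Rejected.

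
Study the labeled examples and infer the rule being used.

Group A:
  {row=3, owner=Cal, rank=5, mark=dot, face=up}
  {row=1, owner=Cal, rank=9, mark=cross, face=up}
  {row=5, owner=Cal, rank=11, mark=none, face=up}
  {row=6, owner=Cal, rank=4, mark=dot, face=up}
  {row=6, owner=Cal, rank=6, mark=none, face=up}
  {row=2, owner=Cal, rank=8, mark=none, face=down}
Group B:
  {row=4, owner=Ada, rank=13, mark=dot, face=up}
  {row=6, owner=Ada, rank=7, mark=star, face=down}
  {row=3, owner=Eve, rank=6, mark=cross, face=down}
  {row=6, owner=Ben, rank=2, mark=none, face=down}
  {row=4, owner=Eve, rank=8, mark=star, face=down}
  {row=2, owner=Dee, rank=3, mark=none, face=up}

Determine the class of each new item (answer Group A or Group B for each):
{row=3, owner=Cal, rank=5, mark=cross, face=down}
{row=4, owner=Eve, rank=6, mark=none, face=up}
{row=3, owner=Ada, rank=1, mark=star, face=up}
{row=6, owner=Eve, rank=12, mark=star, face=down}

The common property of the 'Group A' items is: owner is Cal. No 'Group B' item has it.
Group A: {row=3, owner=Cal, rank=5, mark=cross, face=down}, since owner is Cal. Group B: {row=4, owner=Eve, rank=6, mark=none, face=up}, since owner is Eve. Group B: {row=3, owner=Ada, rank=1, mark=star, face=up}, since owner is Ada. Group B: {row=6, owner=Eve, rank=12, mark=star, face=down}, since owner is Eve.

Group A, Group B, Group B, Group B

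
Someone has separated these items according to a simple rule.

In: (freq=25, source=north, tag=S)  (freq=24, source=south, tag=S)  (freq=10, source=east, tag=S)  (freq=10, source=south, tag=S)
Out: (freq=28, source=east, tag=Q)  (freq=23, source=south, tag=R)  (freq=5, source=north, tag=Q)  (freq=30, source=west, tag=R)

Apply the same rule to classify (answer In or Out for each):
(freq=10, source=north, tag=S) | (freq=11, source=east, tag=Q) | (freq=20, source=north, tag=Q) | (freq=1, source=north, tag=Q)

In, Out, Out, Out

One predicate separates the groups cleanly: tag is S.
(freq=10, source=north, tag=S) — tag is S, hence In.
(freq=11, source=east, tag=Q) — tag is Q, hence Out.
(freq=20, source=north, tag=Q) — tag is Q, hence Out.
(freq=1, source=north, tag=Q) — tag is Q, hence Out.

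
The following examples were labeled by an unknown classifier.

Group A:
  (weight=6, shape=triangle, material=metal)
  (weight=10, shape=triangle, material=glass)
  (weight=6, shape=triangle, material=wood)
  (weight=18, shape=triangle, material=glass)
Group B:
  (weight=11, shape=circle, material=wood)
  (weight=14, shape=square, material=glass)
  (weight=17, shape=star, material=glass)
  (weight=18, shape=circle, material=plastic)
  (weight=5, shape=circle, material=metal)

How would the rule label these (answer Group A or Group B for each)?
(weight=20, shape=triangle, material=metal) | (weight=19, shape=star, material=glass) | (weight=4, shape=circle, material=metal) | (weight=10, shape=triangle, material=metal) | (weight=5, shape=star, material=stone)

Group A, Group B, Group B, Group A, Group B

Comparing the two groups points to one rule — shape is triangle.
(weight=20, shape=triangle, material=metal): Group A (shape is triangle).
(weight=19, shape=star, material=glass): Group B (shape is star).
(weight=4, shape=circle, material=metal): Group B (shape is circle).
(weight=10, shape=triangle, material=metal): Group A (shape is triangle).
(weight=5, shape=star, material=stone): Group B (shape is star).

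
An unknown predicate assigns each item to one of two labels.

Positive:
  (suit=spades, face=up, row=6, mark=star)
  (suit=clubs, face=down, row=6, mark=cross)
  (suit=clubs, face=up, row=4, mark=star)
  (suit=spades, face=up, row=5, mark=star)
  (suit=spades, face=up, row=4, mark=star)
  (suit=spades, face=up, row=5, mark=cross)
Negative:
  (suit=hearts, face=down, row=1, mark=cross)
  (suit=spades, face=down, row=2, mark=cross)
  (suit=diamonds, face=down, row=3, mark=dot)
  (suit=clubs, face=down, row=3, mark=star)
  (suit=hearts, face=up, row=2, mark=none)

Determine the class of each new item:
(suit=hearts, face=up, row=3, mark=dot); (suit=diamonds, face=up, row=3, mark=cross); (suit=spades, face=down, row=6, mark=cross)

'Positive' ⟺ row ≥ 4.

Negative, Negative, Positive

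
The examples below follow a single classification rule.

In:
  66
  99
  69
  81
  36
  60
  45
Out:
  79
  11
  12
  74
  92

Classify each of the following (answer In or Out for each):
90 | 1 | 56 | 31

In, Out, Out, Out

'In' ⟺ multiple of 3 AND at least 36.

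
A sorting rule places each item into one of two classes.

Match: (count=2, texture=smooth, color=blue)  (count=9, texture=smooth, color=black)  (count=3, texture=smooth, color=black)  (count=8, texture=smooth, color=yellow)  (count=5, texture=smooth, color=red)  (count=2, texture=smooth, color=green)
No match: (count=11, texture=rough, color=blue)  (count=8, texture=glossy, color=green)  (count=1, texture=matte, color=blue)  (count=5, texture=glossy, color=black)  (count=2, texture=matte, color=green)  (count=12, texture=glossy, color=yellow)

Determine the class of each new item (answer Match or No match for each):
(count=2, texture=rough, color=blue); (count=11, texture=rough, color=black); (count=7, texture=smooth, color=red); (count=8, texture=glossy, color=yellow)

The distinguishing property — texture is smooth — holds for all the 'Match' cases and none of the 'No match' cases.
(count=2, texture=rough, color=blue): No match (texture is rough).
(count=11, texture=rough, color=black): No match (texture is rough).
(count=7, texture=smooth, color=red): Match (texture is smooth).
(count=8, texture=glossy, color=yellow): No match (texture is glossy).

No match, No match, Match, No match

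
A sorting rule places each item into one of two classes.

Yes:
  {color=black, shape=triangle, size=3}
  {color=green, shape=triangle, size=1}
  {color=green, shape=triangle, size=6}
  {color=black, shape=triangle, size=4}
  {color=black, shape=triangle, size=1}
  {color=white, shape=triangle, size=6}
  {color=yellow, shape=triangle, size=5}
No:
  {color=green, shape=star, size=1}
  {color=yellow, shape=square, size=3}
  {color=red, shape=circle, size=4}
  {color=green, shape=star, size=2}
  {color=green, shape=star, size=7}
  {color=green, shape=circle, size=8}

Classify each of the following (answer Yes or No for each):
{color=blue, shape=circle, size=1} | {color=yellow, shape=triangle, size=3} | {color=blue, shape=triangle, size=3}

No, Yes, Yes

Checking candidate rules against both groups, what survives is: shape is triangle.
{color=blue, shape=circle, size=1}: No (shape is circle). {color=yellow, shape=triangle, size=3}: Yes (shape is triangle). {color=blue, shape=triangle, size=3}: Yes (shape is triangle).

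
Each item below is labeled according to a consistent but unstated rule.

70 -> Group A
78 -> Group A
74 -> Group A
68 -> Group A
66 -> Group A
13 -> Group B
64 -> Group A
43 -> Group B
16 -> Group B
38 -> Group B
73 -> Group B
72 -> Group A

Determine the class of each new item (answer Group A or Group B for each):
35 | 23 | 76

Group B, Group B, Group A

All 'Group A' examples share one property — even AND at least 43 — and every 'Group B' example lacks it.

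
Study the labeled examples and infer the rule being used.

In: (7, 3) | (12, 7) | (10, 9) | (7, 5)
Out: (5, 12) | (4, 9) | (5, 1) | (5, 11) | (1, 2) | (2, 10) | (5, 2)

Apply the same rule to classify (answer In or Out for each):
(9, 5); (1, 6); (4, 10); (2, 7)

In, Out, Out, Out

All 'In' examples share one property — first ≥ 7 — and every 'Out' example lacks it.
(9, 5) — first 9, hence In.
(1, 6) — first 1, hence Out.
(4, 10) — first 4, hence Out.
(2, 7) — first 2, hence Out.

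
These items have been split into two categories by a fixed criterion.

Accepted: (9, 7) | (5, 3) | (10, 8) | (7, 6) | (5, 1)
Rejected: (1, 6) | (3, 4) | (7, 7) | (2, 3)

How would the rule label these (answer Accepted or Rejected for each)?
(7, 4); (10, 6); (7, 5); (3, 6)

All 'Accepted' examples share one property — first > second — and every 'Rejected' example lacks it.
(7, 4): 7 > 4, satisfies this → Accepted. (10, 6): 10 > 6, satisfies this → Accepted. (7, 5): 7 > 5, satisfies this → Accepted. (3, 6): 3 < 6, fails this test → Rejected.

Accepted, Accepted, Accepted, Rejected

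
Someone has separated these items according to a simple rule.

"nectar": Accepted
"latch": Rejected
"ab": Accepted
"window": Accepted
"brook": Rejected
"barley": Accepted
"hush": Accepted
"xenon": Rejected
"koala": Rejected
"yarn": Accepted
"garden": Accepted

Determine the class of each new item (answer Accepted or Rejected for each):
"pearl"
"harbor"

Comparing the two groups points to one rule — even length.
"pearl": length 5, fails this test → Rejected.
"harbor": length 6, checks out → Accepted.

Rejected, Accepted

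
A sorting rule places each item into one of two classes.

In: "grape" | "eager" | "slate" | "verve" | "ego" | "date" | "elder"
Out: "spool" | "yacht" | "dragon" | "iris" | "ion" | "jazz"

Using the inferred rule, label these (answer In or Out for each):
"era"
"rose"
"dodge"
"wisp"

In, In, In, Out

Looking at the examples, the only property every 'In' case has and every 'Out' case lacks is: contains 'e'.
"era": has 'e' — satisfies this, so In.
"rose": has 'e' — satisfies this, so In.
"dodge": has 'e' — satisfies this, so In.
"wisp": no 'e' — does not satisfy this, so Out.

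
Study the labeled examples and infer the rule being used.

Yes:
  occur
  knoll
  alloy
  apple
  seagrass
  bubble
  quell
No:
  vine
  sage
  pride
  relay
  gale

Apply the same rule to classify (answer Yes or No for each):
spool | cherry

Yes, Yes

The pattern is that an item is 'Yes' exactly when: has a double letter.
spool: Yes ('oo' doubled). cherry: Yes ('rr' doubled).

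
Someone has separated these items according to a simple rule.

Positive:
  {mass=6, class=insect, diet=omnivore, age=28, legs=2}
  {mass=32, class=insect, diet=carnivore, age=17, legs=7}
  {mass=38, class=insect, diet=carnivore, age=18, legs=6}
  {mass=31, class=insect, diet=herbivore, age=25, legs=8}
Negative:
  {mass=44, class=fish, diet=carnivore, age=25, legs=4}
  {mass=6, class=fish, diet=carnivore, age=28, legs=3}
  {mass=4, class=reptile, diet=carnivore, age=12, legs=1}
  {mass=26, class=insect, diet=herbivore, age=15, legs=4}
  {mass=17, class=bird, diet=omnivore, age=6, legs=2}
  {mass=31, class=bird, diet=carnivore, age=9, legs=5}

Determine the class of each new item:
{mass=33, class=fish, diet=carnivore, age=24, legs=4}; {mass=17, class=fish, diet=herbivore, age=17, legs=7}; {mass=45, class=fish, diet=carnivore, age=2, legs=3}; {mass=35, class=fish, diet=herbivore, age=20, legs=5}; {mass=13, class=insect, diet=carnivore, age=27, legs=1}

Negative, Negative, Negative, Negative, Positive

The rule appears to be: class is insect AND age ≥ 17.
{mass=33, class=fish, diet=carnivore, age=24, legs=4} — class is fish, age = 24, hence Negative.
{mass=17, class=fish, diet=herbivore, age=17, legs=7} — class is fish, age = 17, hence Negative.
{mass=45, class=fish, diet=carnivore, age=2, legs=3} — class is fish, age = 2, hence Negative.
{mass=35, class=fish, diet=herbivore, age=20, legs=5} — class is fish, age = 20, hence Negative.
{mass=13, class=insect, diet=carnivore, age=27, legs=1} — class is insect, age = 27, hence Positive.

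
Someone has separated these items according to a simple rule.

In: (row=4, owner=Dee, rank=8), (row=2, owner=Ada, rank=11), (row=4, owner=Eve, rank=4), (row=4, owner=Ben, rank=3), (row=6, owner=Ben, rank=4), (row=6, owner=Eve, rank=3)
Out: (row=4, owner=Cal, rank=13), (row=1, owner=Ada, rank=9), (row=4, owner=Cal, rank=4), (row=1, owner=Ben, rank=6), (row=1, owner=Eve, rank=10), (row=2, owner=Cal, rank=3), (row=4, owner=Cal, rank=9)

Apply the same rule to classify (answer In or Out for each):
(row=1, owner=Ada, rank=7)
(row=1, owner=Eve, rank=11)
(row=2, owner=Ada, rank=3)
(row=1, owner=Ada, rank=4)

Out, Out, In, Out

Every 'In' example satisfies: owner is not Cal AND row ≥ 2. None of the 'Out' examples do.
(row=1, owner=Ada, rank=7): Out (owner is Ada, row = 1).
(row=1, owner=Eve, rank=11): Out (owner is Eve, row = 1).
(row=2, owner=Ada, rank=3): In (owner is Ada, row = 2).
(row=1, owner=Ada, rank=4): Out (owner is Ada, row = 1).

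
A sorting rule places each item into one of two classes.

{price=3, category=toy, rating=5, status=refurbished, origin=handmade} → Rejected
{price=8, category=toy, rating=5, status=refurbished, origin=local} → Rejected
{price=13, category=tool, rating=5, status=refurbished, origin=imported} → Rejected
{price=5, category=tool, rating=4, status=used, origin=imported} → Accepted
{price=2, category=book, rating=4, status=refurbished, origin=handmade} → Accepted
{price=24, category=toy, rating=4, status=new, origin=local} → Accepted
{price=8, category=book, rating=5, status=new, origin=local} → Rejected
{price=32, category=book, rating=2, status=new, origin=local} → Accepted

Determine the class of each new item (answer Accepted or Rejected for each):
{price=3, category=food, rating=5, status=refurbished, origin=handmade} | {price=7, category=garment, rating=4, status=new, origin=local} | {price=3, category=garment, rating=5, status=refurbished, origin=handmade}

One predicate separates the groups cleanly: rating ≤ 4.
{price=3, category=food, rating=5, status=refurbished, origin=handmade} — rating = 5, hence Rejected.
{price=7, category=garment, rating=4, status=new, origin=local} — rating = 4, hence Accepted.
{price=3, category=garment, rating=5, status=refurbished, origin=handmade} — rating = 5, hence Rejected.

Rejected, Accepted, Rejected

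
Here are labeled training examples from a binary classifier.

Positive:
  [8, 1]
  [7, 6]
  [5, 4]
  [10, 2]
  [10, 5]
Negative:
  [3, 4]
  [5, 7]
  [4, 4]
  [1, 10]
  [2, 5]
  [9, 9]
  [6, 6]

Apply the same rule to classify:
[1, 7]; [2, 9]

Negative, Negative

Every 'Positive' example satisfies: first > second. None of the 'Negative' examples do.
[1, 7]: 1 < 7 — lacks this property, so Negative.
[2, 9]: 2 < 9 — lacks this property, so Negative.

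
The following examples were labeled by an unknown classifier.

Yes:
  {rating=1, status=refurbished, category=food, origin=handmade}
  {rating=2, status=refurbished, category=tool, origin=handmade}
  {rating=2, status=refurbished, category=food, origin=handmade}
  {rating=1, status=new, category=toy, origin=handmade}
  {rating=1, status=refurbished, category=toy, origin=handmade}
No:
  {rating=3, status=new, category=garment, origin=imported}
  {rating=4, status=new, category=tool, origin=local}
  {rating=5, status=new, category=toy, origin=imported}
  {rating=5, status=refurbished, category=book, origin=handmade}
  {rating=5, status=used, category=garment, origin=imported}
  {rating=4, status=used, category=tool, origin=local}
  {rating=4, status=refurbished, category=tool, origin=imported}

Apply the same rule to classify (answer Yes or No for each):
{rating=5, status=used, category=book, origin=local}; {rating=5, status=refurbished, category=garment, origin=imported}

A rule that fits every label: rating ≤ 2 — true of each 'Yes' example, false of each 'No' one.

No, No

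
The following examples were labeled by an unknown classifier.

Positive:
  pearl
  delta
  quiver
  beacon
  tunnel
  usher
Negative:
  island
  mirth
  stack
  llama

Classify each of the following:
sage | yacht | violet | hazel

Positive, Negative, Positive, Positive

A rule that fits every label: contains 'e' — true of each 'Positive' example, false of each 'Negative' one.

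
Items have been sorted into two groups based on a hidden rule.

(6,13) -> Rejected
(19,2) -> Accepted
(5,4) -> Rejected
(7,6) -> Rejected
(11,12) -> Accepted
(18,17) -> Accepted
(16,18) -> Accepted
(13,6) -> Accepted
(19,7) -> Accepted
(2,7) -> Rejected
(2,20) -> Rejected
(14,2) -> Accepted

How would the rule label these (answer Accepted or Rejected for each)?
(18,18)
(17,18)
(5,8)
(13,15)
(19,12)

Accepted, Accepted, Rejected, Accepted, Accepted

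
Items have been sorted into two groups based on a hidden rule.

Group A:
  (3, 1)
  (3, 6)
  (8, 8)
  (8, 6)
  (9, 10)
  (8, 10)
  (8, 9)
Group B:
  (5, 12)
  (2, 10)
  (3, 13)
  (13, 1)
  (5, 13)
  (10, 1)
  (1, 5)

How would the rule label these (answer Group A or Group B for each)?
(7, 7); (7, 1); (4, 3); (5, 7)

Rule: |first − second| ≤ 3. This holds for each 'Group A' example and fails for each 'Group B' one.
(7, 7) → |7−7| = 0 → Group A.
(7, 1) → |7−1| = 6 → Group B.
(4, 3) → |4−3| = 1 → Group A.
(5, 7) → |5−7| = 2 → Group A.

Group A, Group B, Group A, Group A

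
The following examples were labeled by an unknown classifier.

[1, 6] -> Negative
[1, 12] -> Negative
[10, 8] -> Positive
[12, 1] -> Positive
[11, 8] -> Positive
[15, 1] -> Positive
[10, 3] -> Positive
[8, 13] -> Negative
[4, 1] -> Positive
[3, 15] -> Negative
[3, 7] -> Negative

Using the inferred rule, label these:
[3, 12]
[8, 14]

Negative, Negative

The classifier is using: first > second.
Negative: [3, 12], since 3 < 12.
Negative: [8, 14], since 8 < 14.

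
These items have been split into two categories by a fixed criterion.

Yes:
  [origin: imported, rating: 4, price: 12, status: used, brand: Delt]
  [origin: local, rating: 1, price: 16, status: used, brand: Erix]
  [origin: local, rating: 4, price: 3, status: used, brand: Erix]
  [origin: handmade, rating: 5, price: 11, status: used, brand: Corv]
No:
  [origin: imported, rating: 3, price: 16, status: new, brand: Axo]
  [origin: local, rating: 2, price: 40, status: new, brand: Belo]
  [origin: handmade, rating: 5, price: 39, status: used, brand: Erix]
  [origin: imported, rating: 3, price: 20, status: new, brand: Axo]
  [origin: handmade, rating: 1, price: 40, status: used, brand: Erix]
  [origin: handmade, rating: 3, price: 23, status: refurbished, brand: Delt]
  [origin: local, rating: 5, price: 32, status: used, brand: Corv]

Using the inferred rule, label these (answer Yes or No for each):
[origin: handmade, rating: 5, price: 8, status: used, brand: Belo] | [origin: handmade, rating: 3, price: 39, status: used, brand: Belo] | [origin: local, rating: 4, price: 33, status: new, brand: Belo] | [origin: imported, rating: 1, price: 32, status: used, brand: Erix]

Yes, No, No, No

The pattern is that an item is 'Yes' exactly when: status is used AND price ≤ 16.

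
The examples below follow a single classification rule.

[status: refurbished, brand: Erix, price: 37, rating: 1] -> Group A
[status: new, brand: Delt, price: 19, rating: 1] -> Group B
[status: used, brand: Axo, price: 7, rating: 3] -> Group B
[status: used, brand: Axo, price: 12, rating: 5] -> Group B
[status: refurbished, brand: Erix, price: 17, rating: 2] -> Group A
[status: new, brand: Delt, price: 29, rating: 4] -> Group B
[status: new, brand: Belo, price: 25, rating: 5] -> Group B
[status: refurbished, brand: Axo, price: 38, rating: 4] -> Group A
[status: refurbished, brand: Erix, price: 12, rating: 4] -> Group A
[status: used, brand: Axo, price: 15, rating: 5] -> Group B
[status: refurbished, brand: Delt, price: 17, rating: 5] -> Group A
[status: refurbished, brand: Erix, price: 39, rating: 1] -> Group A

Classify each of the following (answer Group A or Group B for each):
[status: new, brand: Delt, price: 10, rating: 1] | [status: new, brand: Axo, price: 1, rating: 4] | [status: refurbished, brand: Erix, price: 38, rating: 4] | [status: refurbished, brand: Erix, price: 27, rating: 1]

Comparing the two groups points to one rule — status is refurbished.

Group B, Group B, Group A, Group A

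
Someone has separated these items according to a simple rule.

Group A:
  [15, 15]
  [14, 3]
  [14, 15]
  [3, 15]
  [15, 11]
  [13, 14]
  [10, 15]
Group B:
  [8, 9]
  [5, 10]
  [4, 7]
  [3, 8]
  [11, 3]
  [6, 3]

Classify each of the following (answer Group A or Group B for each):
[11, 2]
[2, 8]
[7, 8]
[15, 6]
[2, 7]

Group B, Group B, Group B, Group A, Group B

One predicate separates the groups cleanly: max ≥ 13.
[11, 2]: max 11, does not pass → Group B. [2, 8]: max 8, does not pass → Group B. [7, 8]: max 8, does not pass → Group B. [15, 6]: max 15, has this property → Group A. [2, 7]: max 7, does not pass → Group B.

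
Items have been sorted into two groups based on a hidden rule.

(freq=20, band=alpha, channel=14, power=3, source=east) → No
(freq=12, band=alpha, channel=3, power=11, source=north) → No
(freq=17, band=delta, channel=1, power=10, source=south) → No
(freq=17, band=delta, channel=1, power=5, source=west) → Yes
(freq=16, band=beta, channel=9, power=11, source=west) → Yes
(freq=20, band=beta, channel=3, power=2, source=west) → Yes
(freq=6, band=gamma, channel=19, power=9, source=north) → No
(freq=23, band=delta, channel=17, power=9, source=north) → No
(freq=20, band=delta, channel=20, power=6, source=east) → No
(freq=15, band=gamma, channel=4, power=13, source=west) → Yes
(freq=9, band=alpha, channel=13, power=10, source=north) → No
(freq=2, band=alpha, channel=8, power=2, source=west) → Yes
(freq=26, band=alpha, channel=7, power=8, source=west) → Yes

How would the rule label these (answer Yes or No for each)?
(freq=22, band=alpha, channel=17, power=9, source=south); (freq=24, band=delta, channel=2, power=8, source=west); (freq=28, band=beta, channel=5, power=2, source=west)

The simplest hypothesis consistent with all the labels is: source is west.
No: (freq=22, band=alpha, channel=17, power=9, source=south), since source is south.
Yes: (freq=24, band=delta, channel=2, power=8, source=west), since source is west.
Yes: (freq=28, band=beta, channel=5, power=2, source=west), since source is west.

No, Yes, Yes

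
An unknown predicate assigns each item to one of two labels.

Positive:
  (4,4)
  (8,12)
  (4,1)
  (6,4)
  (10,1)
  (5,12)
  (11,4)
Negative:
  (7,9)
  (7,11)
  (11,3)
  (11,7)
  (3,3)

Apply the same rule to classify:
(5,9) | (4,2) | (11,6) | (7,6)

Negative, Positive, Positive, Positive

Rule: product is even. This holds for each 'Positive' example and fails for each 'Negative' one.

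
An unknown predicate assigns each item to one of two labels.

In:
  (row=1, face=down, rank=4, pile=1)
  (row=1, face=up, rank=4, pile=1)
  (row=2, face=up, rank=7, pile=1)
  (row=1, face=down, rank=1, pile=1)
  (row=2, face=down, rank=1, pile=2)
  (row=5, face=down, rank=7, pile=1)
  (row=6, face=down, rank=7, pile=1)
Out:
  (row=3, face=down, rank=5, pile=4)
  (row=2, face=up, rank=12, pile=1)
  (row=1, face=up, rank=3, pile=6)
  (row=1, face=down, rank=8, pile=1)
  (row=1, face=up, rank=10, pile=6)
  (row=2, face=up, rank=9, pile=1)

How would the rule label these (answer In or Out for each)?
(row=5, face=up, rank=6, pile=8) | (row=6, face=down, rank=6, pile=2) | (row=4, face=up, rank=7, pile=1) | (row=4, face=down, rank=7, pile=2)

Out, In, In, In

The rule appears to be: rank ≤ 7 AND pile ≤ 2.
(row=5, face=up, rank=6, pile=8) — rank = 6, pile = 8, hence Out. (row=6, face=down, rank=6, pile=2) — rank = 6, pile = 2, hence In. (row=4, face=up, rank=7, pile=1) — rank = 7, pile = 1, hence In. (row=4, face=down, rank=7, pile=2) — rank = 7, pile = 2, hence In.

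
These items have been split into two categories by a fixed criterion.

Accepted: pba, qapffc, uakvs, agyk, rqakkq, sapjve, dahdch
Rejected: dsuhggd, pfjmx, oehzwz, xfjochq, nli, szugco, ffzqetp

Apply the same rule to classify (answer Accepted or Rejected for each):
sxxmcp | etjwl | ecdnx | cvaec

Rejected, Rejected, Rejected, Accepted

The rule appears to be: contains 'a'.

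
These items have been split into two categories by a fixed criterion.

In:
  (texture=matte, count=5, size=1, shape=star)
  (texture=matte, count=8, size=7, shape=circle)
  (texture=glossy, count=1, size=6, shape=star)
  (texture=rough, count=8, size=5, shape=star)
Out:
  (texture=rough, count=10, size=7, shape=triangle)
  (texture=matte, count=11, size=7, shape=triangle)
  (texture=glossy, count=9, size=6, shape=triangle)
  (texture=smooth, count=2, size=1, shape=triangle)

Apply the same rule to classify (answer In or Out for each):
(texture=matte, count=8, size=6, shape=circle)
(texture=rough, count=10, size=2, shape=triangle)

In, Out

Comparing the two groups points to one rule — shape is not triangle.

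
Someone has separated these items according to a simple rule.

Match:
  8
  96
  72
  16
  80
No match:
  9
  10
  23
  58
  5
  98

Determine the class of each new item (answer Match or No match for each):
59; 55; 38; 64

No match, No match, No match, Match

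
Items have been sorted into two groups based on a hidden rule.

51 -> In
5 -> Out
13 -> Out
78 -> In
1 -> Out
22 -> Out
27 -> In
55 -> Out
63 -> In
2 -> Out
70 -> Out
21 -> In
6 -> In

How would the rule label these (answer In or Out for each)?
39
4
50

In, Out, Out

The common property of the 'In' items is: multiple of 3. No 'Out' item has it.
In: 39, since 39 = 3·13.
Out: 4, since 4 = 3·1 + 1.
Out: 50, since 50 = 3·16 + 2.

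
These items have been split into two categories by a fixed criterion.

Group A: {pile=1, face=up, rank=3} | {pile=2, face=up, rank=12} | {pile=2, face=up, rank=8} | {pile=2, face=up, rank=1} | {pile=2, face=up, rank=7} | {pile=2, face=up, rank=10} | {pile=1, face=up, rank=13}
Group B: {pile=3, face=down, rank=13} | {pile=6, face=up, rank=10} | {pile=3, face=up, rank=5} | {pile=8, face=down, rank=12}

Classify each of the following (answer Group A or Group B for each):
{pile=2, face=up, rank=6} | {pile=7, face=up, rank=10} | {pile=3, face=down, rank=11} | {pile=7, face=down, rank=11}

Group A, Group B, Group B, Group B

A rule that fits every label: pile ≤ 2 — true of each 'Group A' example, false of each 'Group B' one.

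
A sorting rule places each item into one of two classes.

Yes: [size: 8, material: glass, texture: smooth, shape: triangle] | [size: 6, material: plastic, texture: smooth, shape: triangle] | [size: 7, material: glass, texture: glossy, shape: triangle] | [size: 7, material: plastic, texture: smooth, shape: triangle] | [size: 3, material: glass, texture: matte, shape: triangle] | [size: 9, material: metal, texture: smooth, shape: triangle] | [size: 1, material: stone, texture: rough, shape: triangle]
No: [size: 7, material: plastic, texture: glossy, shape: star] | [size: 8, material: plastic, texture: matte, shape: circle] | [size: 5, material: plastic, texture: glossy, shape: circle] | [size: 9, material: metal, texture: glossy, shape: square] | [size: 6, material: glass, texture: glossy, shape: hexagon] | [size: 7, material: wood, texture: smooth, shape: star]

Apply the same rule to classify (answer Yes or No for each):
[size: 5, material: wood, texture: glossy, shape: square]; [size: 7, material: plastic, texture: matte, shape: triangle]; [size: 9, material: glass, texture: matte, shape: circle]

No, Yes, No

The rule appears to be: shape is triangle.
[size: 5, material: wood, texture: glossy, shape: square] — shape is square, hence No.
[size: 7, material: plastic, texture: matte, shape: triangle] — shape is triangle, hence Yes.
[size: 9, material: glass, texture: matte, shape: circle] — shape is circle, hence No.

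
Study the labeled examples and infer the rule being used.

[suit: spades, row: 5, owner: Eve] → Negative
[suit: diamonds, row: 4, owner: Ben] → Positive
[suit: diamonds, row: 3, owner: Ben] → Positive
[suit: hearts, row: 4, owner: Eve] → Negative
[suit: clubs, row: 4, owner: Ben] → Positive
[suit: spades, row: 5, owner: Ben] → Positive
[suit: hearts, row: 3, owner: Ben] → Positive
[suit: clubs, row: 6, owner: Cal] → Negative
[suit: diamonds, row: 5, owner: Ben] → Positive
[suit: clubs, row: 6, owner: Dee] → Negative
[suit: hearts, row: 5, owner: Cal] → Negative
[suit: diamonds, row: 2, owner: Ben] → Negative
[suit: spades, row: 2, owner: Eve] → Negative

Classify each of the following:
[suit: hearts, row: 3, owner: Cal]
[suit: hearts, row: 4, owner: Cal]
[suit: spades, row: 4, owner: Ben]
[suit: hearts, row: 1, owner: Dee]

Negative, Negative, Positive, Negative

The simplest hypothesis consistent with all the labels is: owner is Ben AND row ≥ 3.
[suit: hearts, row: 3, owner: Cal] — owner is Cal, row = 3, hence Negative. [suit: hearts, row: 4, owner: Cal] — owner is Cal, row = 4, hence Negative. [suit: spades, row: 4, owner: Ben] — owner is Ben, row = 4, hence Positive. [suit: hearts, row: 1, owner: Dee] — owner is Dee, row = 1, hence Negative.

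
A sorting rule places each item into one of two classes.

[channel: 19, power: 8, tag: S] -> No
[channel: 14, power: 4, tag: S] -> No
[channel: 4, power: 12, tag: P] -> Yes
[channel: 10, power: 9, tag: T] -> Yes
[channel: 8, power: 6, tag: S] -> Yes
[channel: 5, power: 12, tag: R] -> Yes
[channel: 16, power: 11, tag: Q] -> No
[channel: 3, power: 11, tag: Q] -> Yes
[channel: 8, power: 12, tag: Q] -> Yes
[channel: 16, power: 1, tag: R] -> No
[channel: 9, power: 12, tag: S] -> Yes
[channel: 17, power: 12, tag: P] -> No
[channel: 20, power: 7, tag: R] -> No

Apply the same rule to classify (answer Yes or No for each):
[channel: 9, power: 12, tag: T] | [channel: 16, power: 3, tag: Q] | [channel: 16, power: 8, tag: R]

'Yes' ⟺ channel ≤ 10.
Yes: [channel: 9, power: 12, tag: T], since channel = 9.
No: [channel: 16, power: 3, tag: Q], since channel = 16.
No: [channel: 16, power: 8, tag: R], since channel = 16.

Yes, No, No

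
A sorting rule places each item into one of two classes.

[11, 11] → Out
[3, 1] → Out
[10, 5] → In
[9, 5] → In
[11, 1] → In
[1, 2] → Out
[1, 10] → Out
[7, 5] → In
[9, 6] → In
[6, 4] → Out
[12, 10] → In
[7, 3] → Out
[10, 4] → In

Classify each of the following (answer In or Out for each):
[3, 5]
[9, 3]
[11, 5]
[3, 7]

The classifier is using: first > second AND sum ≥ 11.
[3, 5] — 3 < 5, 3+5 = 8, hence Out. [9, 3] — 9 > 3, 9+3 = 12, hence In. [11, 5] — 11 > 5, 11+5 = 16, hence In. [3, 7] — 3 < 7, 3+7 = 10, hence Out.

Out, In, In, Out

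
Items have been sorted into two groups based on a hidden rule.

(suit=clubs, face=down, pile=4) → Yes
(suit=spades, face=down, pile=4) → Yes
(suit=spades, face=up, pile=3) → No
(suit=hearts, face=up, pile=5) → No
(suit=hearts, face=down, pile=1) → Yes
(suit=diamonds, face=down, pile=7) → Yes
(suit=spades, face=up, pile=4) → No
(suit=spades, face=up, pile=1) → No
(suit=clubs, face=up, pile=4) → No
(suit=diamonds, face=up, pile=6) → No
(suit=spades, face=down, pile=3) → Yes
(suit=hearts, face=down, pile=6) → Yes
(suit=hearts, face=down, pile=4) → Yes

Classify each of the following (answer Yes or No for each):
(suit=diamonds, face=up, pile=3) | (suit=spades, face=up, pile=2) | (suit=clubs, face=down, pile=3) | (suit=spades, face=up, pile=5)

One predicate separates the groups cleanly: face is down.
(suit=diamonds, face=up, pile=3): face is up — does not fit, so No. (suit=spades, face=up, pile=2): face is up — does not fit, so No. (suit=clubs, face=down, pile=3): face is down — matches, so Yes. (suit=spades, face=up, pile=5): face is up — does not fit, so No.

No, No, Yes, No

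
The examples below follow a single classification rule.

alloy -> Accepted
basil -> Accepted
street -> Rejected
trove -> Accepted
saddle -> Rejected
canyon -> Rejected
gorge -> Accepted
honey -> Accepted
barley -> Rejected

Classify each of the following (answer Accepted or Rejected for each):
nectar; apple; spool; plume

Rejected, Accepted, Accepted, Accepted

All 'Accepted' examples share one property — odd length — and every 'Rejected' example lacks it.
nectar: length 6, lacks this property → Rejected. apple: length 5, has this property → Accepted. spool: length 5, has this property → Accepted. plume: length 5, has this property → Accepted.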